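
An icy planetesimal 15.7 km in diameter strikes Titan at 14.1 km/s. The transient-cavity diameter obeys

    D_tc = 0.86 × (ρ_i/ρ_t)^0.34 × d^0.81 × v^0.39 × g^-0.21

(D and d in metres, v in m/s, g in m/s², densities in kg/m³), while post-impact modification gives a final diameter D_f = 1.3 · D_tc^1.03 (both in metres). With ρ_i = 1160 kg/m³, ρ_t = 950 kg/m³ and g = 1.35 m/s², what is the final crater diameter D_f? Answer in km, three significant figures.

In SI: d = 15700 m, v = 14100 m/s.
(ρ_i/ρ_t)^0.34 = (1160/950)^0.34 = 1.070
d^0.81 = 15700^0.81 = 2504
v^0.39 = 14100^0.39 = 41.51
g^-0.21 = 1.35^-0.21 = 0.9389
D_tc = 0.86 × 1.070 × 2504 × 41.51 × 0.9389 = 89800 m
D_f = 1.3 × (89800)^1.03 = 1.644 × 10^5 m
     = 164.4 km

D_f ≈ 164 km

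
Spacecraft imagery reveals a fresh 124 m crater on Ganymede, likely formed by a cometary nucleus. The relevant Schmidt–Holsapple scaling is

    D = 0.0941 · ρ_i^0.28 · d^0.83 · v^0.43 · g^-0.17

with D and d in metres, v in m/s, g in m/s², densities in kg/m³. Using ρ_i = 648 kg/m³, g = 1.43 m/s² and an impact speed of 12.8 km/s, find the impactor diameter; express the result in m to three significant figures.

d ≈ 5.18 m

Rearranging for d: d = [D / (0.0941 · 648^0.28 · 12800^0.43 · 1.43^-0.17)]^(1/0.83).
648^0.28 = 6.127
12800^0.43 = 58.36
1.43^-0.17 = 0.9410
Denominator = 0.0941 × 6.127 × 58.36 × 0.9410 = 31.66
D / 31.66 = 124 / 31.66 = 3.917
d = 3.917^(1/0.83) = 3.917^1.2048 = 5.181 m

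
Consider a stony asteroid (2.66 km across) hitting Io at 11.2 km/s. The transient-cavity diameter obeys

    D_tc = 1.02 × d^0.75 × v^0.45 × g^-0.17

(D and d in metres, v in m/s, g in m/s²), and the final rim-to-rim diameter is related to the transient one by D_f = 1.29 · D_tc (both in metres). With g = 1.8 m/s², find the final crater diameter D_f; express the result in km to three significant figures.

D_f ≈ 29.3 km

In SI: d = 2660 m, v = 11200 m/s.
d^0.75 = 2660^0.75 = 370.4
v^0.45 = 11200^0.45 = 66.40
g^-0.17 = 1.8^-0.17 = 0.9049
D_tc = 1.02 × 370.4 × 66.40 × 0.9049 = 22700 m
D_f = 1.29 × 22700 = 29283 m
     = 29.28 km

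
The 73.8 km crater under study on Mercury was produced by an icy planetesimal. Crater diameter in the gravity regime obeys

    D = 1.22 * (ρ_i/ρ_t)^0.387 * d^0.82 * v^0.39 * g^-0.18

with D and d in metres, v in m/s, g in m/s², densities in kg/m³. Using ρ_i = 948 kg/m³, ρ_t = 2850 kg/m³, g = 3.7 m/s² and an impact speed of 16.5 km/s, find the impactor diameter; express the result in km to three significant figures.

Rearranging for d: d = [D / (1.22 · (948/2850)^0.387 · 16500^0.39 · 3.7^-0.18)]^(1/0.82).
D = 73800 m.
(948/2850)^0.387 = 0.6531
16500^0.39 = 44.14
3.7^-0.18 = 0.7902
Denominator = 1.22 × 0.6531 × 44.14 × 0.7902 = 27.79
D / 27.79 = 73800 / 27.79 = 2656
d = 2656^(1/0.82) = 2656^1.2195 = 14992 m

d ≈ 15.0 km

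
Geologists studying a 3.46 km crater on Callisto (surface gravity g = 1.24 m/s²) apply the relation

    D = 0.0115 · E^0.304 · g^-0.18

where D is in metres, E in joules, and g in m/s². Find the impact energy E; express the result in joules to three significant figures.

E ≈ 1.19 × 10^18 J

Rearranging: E = [D / (0.0115 · g^-0.18)]^(1/0.304).
D = 3460 m.
g^-0.18 = 1.24^-0.18 = 0.9620
D / (0.0115 × 0.9620) = 3460 / (0.01106) = 3.128 × 10^5
E = (3.128 × 10^5)^3.2895 = 1.193 × 10^18 J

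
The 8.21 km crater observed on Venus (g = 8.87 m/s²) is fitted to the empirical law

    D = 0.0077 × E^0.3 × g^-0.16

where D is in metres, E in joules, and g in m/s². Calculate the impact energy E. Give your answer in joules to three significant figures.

E ≈ 3.97 × 10^20 J

Rearranging: E = [D / (0.0077 · g^-0.16)]^(1/0.3).
D = 8210 m.
g^-0.16 = 8.87^-0.16 = 0.7052
D / (0.0077 × 0.7052) = 8210 / (5.430 × 10^-3) = 1.512 × 10^6
E = (1.512 × 10^6)^3.3333 = 3.966 × 10^20 J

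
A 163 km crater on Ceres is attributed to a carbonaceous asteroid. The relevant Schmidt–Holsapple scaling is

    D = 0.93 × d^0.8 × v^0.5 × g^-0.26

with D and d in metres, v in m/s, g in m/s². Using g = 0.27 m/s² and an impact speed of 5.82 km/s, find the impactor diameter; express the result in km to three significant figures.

d ≈ 10.4 km

Rearranging for d: d = [D / (0.93 · 5820^0.5 · 0.27^-0.26)]^(1/0.8).
D = 163000 m.
5820^0.5 = 76.29
0.27^-0.26 = 1.406
Denominator = 0.93 × 76.29 × 1.406 = 99.76
D / 99.76 = 163000 / 99.76 = 1634
d = 1634^(1/0.8) = 1634^1.25 = 10389 m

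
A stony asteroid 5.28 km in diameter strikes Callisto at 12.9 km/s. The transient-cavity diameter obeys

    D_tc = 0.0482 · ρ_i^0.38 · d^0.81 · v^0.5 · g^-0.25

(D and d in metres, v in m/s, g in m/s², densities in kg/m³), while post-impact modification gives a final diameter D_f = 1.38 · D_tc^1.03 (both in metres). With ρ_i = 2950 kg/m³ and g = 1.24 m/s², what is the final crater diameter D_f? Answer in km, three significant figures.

In SI: d = 5280 m, v = 12900 m/s.
ρ_i^0.38 = 2950^0.38 = 20.82
d^0.81 = 5280^0.81 = 1036
v^0.5 = 12900^0.5 = 113.6
g^-0.25 = 1.24^-0.25 = 0.9476
D_tc = 0.0482 × 20.82 × 1036 × 113.6 × 0.9476 = 1.119 × 10^5 m
D_f = 1.38 × (1.119 × 10^5)^1.03 = 2.189 × 10^5 m
     = 218.9 km

D_f ≈ 219 km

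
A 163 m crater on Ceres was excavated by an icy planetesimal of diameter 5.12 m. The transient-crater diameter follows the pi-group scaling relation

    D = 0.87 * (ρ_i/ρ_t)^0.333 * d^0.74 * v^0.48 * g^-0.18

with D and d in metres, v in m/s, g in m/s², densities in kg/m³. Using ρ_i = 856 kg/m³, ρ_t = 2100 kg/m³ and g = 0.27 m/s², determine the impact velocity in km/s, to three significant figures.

v ≈ 4.99 km/s

Rearranging for v: v = [D / (0.87 · (856/2100)^0.333 · 5.12^0.74 · 0.27^-0.18)]^(1/0.48).
(856/2100)^0.333 = 0.7417
5.12^0.74 = 3.349
0.27^-0.18 = 1.266
Denominator = 0.87 × 0.7417 × 3.349 × 1.266 = 2.736
D / 2.736 = 163 / 2.736 = 59.58
v = 59.58^(1/0.48) = 59.58^2.0833 = 4990 m/s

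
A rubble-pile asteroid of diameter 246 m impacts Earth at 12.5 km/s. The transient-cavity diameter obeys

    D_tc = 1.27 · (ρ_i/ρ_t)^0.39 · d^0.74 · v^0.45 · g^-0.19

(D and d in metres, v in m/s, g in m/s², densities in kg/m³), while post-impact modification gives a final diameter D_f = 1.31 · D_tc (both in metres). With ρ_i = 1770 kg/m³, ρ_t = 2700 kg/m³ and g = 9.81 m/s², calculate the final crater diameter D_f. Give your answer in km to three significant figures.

D_f ≈ 3.75 km

v = 12500 m/s.
(ρ_i/ρ_t)^0.39 = (1770/2700)^0.39 = 0.8482
d^0.74 = 246^0.74 = 58.79
v^0.45 = 12500^0.45 = 69.76
g^-0.19 = 9.81^-0.19 = 0.6480
D_tc = 1.27 × 0.8482 × 58.79 × 69.76 × 0.6480 = 2863 m
D_f = 1.31 × 2863 = 3751 m
     = 3.751 km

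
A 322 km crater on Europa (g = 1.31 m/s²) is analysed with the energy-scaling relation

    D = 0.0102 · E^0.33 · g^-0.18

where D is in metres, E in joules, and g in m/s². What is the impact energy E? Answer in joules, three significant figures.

Rearranging: E = [D / (0.0102 · g^-0.18)]^(1/0.33).
D = 322000 m.
g^-0.18 = 1.31^-0.18 = 0.9526
D / (0.0102 × 0.9526) = 322000 / (9.717 × 10^-3) = 3.314 × 10^7
E = (3.314 × 10^7)^3.0303 = 6.151 × 10^22 J

E ≈ 6.15 × 10^22 J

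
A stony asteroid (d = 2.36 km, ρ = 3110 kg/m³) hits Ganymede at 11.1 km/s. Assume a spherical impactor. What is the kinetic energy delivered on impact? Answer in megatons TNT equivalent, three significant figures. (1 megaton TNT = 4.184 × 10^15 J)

E ≈ 3.15 × 10^5 Mt TNT

d = 2360 m; v = 11100 m/s.
Mass m = (π/6) ρ d³ = (π/6) × 3110 × (2360)³ = 2.140 × 10^13 kg
E = ½ m v² = 0.5 × 2.140 × 10^13 × (11100)² = 1.318 × 10^21 J
   = 1.318 × 10^21 / 4.184×10^15 = 3.150 × 10^5 Mt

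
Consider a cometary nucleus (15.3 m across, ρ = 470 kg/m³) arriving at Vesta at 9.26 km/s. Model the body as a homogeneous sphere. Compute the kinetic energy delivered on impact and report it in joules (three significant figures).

v = 9260 m/s.
Mass m = (π/6) ρ d³ = (π/6) × 470 × (15.3)³ = 8.814 × 10^5 kg
E = ½ m v² = 0.5 × 8.814 × 10^5 × (9260)² = 3.779 × 10^13 J

E ≈ 3.78 × 10^13 J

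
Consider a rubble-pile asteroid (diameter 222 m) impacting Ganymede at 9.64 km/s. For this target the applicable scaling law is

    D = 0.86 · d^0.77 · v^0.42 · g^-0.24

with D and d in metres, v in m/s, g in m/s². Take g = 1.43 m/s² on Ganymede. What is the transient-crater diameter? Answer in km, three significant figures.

In SI units: v = 9640 m/s.
d^0.77 = 222^0.77 = 64.08
v^0.42 = 9640^0.42 = 47.13
g^-0.24 = 1.43^-0.24 = 0.9177
D = 0.86 × 64.08 × 47.13 × 0.9177 = 2384 m
   = 2.384 km

D ≈ 2.38 km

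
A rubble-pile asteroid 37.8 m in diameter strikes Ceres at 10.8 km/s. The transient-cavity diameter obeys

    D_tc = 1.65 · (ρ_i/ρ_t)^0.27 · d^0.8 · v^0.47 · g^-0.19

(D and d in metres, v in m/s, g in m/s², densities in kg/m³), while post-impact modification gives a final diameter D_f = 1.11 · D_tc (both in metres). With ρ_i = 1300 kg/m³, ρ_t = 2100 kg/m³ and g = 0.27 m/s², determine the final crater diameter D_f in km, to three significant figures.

D_f ≈ 2.97 km

v = 10800 m/s.
(ρ_i/ρ_t)^0.27 = (1300/2100)^0.27 = 0.8785
d^0.8 = 37.8^0.8 = 18.28
v^0.47 = 10800^0.47 = 78.65
g^-0.19 = 0.27^-0.19 = 1.282
D_tc = 1.65 × 0.8785 × 18.28 × 78.65 × 1.282 = 2672 m
D_f = 1.11 × 2672 = 2966 m
     = 2.966 km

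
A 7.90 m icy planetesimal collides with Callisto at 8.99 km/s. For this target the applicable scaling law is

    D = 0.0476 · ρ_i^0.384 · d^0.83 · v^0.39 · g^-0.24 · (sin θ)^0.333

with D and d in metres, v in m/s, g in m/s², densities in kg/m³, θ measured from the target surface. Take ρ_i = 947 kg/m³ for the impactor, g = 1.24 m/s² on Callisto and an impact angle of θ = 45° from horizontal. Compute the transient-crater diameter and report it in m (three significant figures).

D ≈ 108 m

In SI units: v = 8990 m/s.
ρ_i^0.384 = 947^0.384 = 13.90
d^0.83 = 7.9^0.83 = 5.559
v^0.39 = 8990^0.39 = 34.83
g^-0.24 = 1.24^-0.24 = 0.9497
(sin 45°)^0.333 = 0.7071^0.333 = 0.8910
D = 0.0476 × 13.90 × 5.559 × 34.83 × 0.9497 × 0.8910 = 108.4 m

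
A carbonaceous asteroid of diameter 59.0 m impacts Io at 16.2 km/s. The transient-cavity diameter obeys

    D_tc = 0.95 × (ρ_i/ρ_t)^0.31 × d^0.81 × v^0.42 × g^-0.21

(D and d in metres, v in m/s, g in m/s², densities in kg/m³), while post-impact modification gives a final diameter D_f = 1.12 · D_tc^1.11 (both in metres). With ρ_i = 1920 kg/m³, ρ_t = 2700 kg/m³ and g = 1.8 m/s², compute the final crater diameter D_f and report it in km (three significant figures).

v = 16200 m/s.
(ρ_i/ρ_t)^0.31 = (1920/2700)^0.31 = 0.8997
d^0.81 = 59^0.81 = 27.19
v^0.42 = 16200^0.42 = 58.61
g^-0.21 = 1.8^-0.21 = 0.8839
D_tc = 0.95 × 0.8997 × 27.19 × 58.61 × 0.8839 = 1204 m
D_f = 1.12 × (1204)^1.11 = 2942 m
     = 2.942 km

D_f ≈ 2.94 km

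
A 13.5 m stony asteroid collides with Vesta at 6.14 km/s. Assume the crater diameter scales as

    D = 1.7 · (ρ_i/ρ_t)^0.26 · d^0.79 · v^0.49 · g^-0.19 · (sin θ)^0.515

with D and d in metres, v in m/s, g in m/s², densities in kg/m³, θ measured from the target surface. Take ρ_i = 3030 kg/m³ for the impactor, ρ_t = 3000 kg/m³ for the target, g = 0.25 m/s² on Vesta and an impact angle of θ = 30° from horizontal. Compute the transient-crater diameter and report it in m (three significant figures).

In SI units: v = 6140 m/s.
(ρ_i/ρ_t)^0.26 = (3030/3000)^0.26 = 1.003
d^0.79 = 13.5^0.79 = 7.816
v^0.49 = 6140^0.49 = 71.81
g^-0.19 = 0.25^-0.19 = 1.301
(sin 30°)^0.515 = 0.5000^0.515 = 0.6998
D = 1.7 × 1.003 × 7.816 × 71.81 × 1.301 × 0.6998 = 871.3 m

D ≈ 871 m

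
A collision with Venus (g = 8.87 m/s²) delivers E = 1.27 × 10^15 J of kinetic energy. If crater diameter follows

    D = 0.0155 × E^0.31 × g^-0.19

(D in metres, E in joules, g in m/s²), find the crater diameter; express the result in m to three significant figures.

D ≈ 492 m

E^0.31 = (1.27 × 10^15)^0.31 = 4.810 × 10^4
g^-0.19 = 8.87^-0.19 = 0.6605
D = 0.0155 × 4.810 × 10^4 × 0.6605 = 492.4 m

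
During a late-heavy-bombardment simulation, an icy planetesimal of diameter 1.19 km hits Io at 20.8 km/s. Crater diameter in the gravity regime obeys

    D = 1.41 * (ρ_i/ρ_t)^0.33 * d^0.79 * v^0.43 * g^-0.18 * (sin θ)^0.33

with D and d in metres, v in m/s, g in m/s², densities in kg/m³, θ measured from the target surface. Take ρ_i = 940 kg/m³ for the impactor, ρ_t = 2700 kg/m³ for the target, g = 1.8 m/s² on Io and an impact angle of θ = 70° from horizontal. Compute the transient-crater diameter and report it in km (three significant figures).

D ≈ 17.0 km

In SI units: d = 1190 m, v = 20800 m/s.
(ρ_i/ρ_t)^0.33 = (940/2700)^0.33 = 0.7060
d^0.79 = 1190^0.79 = 269.0
v^0.43 = 20800^0.43 = 71.91
g^-0.18 = 1.8^-0.18 = 0.8996
(sin 70°)^0.33 = 0.9397^0.33 = 0.9797
D = 1.41 × 0.7060 × 269.0 × 71.91 × 0.8996 × 0.9797 = 16971 m
   = 16.97 km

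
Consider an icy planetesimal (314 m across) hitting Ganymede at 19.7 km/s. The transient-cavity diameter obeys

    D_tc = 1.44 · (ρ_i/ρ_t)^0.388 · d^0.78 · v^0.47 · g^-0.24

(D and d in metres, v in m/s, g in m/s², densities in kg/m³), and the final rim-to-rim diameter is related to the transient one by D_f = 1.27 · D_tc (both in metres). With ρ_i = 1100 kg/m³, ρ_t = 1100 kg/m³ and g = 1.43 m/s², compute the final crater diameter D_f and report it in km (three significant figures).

D_f ≈ 15.5 km

v = 19700 m/s.
(ρ_i/ρ_t)^0.388 = (1100/1100)^0.388 = 1.000
d^0.78 = 314^0.78 = 88.63
v^0.47 = 19700^0.47 = 104.3
g^-0.24 = 1.43^-0.24 = 0.9177
D_tc = 1.44 × 1.000 × 88.63 × 104.3 × 0.9177 = 12220 m
D_f = 1.27 × 12220 = 15519 m
     = 15.52 km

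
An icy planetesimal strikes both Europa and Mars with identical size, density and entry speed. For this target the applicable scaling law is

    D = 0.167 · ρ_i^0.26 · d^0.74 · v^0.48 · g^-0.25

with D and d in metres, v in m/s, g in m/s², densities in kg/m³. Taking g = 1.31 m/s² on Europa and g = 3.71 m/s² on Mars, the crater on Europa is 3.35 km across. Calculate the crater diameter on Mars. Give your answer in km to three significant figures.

D ≈ 2.58 km

All impactor-dependent factors cancel in the ratio, leaving D_Mars/D_Europa = (g_Mars/g_Europa)^-0.25.
(3.71/1.31)^-0.25 = 2.832^-0.25 = 0.7709
D_Mars = 0.7709 × 3.35 km = 2.58 km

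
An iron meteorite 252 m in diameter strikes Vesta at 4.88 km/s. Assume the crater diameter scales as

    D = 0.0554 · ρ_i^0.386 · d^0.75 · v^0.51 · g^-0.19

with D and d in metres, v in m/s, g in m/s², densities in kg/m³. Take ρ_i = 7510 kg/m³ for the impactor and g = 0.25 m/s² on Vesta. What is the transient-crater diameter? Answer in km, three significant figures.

D ≈ 10.9 km

In SI units: v = 4880 m/s.
ρ_i^0.386 = 7510^0.386 = 31.33
d^0.75 = 252^0.75 = 63.25
v^0.51 = 4880^0.51 = 76.05
g^-0.19 = 0.25^-0.19 = 1.301
D = 0.0554 × 31.33 × 63.25 × 76.05 × 1.301 = 10862 m
   = 10.86 km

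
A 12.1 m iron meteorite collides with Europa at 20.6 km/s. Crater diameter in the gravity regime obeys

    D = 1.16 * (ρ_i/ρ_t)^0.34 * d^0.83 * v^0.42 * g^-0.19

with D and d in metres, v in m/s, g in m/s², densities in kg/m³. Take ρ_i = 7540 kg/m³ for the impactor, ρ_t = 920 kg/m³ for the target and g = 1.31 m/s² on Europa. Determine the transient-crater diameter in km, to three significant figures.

D ≈ 1.16 km

In SI units: v = 20600 m/s.
(ρ_i/ρ_t)^0.34 = (7540/920)^0.34 = 2.045
d^0.83 = 12.1^0.83 = 7.920
v^0.42 = 20600^0.42 = 64.84
g^-0.19 = 1.31^-0.19 = 0.9500
D = 1.16 × 2.045 × 7.920 × 64.84 × 0.9500 = 1157 m
   = 1.157 km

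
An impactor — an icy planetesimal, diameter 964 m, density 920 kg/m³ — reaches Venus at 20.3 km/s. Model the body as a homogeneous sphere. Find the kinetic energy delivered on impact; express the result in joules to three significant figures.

E ≈ 8.89 × 10^19 J

v = 20300 m/s.
Mass m = (π/6) ρ d³ = (π/6) × 920 × (964)³ = 4.315 × 10^11 kg
E = ½ m v² = 0.5 × 4.315 × 10^11 × (20300)² = 8.891 × 10^19 J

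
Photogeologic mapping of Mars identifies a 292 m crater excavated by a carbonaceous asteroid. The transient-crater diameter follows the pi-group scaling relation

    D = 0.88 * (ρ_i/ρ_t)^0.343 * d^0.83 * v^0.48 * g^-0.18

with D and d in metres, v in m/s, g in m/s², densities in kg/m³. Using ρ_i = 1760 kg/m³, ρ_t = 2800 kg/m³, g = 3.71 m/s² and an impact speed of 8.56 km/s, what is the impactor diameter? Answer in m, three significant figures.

d ≈ 9.33 m

Rearranging for d: d = [D / (0.88 · (1760/2800)^0.343 · 8560^0.48 · 3.71^-0.18)]^(1/0.83).
(1760/2800)^0.343 = 0.8528
8560^0.48 = 77.19
3.71^-0.18 = 0.7898
Denominator = 0.88 × 0.8528 × 77.19 × 0.7898 = 45.75
D / 45.75 = 292 / 45.75 = 6.383
d = 6.383^(1/0.83) = 6.383^1.2048 = 9.330 m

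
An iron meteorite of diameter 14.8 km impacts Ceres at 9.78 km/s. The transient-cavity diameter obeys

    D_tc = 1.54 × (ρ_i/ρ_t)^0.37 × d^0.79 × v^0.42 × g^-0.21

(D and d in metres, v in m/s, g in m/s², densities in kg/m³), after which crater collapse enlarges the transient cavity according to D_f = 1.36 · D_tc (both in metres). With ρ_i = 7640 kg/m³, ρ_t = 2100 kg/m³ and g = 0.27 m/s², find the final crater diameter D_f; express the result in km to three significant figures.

D_f ≈ 415 km

In SI: d = 14800 m, v = 9780 m/s.
(ρ_i/ρ_t)^0.37 = (7640/2100)^0.37 = 1.613
d^0.79 = 14800^0.79 = 1970
v^0.42 = 9780^0.42 = 47.42
g^-0.21 = 0.27^-0.21 = 1.316
D_tc = 1.54 × 1.613 × 1970 × 47.42 × 1.316 = 3.054 × 10^5 m
D_f = 1.36 × 3.054 × 10^5 = 4.153 × 10^5 m
     = 415.3 km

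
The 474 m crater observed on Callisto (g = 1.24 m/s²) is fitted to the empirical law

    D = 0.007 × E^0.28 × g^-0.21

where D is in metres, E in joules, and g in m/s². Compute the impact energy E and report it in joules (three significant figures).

E ≈ 2.10 × 10^17 J

Rearranging: E = [D / (0.007 · g^-0.21)]^(1/0.28).
g^-0.21 = 1.24^-0.21 = 0.9558
D / (0.007 × 0.9558) = 474 / (6.691 × 10^-3) = 7.084 × 10^4
E = (7.084 × 10^4)^3.5714 = 2.100 × 10^17 J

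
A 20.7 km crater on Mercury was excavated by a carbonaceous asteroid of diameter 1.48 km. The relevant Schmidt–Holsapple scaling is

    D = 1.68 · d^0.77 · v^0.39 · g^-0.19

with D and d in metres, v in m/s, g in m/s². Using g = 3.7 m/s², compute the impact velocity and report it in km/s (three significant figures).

v ≈ 32.1 km/s

Rearranging for v: v = [D / (1.68 · 1480^0.77 · 3.7^-0.19)]^(1/0.39).
D = 20700 m.
1480^0.77 = 276.1
3.7^-0.19 = 0.7799
Denominator = 1.68 × 276.1 × 0.7799 = 361.8
D / 361.8 = 20700 / 361.8 = 57.21
v = 57.21^(1/0.39) = 57.21^2.5641 = 32087 m/s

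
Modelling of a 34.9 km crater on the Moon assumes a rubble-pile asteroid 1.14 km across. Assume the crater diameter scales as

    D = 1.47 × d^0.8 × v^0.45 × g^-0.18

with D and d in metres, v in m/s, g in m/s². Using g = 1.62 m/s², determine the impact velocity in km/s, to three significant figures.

v ≈ 23.6 km/s

Rearranging for v: v = [D / (1.47 · 1140^0.8 · 1.62^-0.18)]^(1/0.45).
D = 34900 m.
1140^0.8 = 278.9
1.62^-0.18 = 0.9168
Denominator = 1.47 × 278.9 × 0.9168 = 375.9
D / 375.9 = 34900 / 375.9 = 92.84
v = 92.84^(1/0.45) = 92.84^2.2222 = 23589 m/s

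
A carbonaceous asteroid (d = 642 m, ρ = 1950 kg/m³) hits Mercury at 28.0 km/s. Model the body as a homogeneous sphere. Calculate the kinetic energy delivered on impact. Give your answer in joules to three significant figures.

v = 28000 m/s.
Mass m = (π/6) ρ d³ = (π/6) × 1950 × (642)³ = 2.702 × 10^11 kg
E = ½ m v² = 0.5 × 2.702 × 10^11 × (28000)² = 1.059 × 10^20 J

E ≈ 1.06 × 10^20 J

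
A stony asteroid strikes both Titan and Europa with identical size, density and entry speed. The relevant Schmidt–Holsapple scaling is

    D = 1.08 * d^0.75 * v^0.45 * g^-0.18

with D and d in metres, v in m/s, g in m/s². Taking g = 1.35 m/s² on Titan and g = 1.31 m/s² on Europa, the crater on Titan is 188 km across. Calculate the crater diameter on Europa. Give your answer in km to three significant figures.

All impactor-dependent factors cancel in the ratio, leaving D_Europa/D_Titan = (g_Europa/g_Titan)^-0.18.
(1.31/1.35)^-0.18 = 0.9704^-0.18 = 1.005
D_Europa = 1.005 × 188 km = 189 km

D ≈ 189 km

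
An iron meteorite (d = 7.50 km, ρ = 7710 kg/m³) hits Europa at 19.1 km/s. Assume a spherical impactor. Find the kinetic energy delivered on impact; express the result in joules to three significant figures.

E ≈ 3.11 × 10^23 J

d = 7500 m; v = 19100 m/s.
Mass m = (π/6) ρ d³ = (π/6) × 7710 × (7500)³ = 1.703 × 10^15 kg
E = ½ m v² = 0.5 × 1.703 × 10^15 × (19100)² = 3.106 × 10^23 J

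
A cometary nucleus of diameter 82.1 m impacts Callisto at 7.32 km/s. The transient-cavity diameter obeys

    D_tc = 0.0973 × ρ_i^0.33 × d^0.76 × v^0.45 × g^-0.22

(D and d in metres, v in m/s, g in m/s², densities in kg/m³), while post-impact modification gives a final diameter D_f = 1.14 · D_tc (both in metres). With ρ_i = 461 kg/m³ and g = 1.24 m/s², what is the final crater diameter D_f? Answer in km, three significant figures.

v = 7320 m/s.
ρ_i^0.33 = 461^0.33 = 7.569
d^0.76 = 82.1^0.76 = 28.50
v^0.45 = 7320^0.45 = 54.83
g^-0.22 = 1.24^-0.22 = 0.9538
D_tc = 0.0973 × 7.569 × 28.50 × 54.83 × 0.9538 = 1098 m
D_f = 1.14 × 1098 = 1252 m
     = 1.252 km

D_f ≈ 1.25 km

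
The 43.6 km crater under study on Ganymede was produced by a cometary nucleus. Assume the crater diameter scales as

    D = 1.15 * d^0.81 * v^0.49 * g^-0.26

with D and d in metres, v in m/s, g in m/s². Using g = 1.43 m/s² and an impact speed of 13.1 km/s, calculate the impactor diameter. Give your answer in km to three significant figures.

Rearranging for d: d = [D / (1.15 · 13100^0.49 · 1.43^-0.26)]^(1/0.81).
D = 43600 m.
13100^0.49 = 104.1
1.43^-0.26 = 0.9112
Denominator = 1.15 × 104.1 × 0.9112 = 109.1
D / 109.1 = 43600 / 109.1 = 399.6
d = 399.6^(1/0.81) = 399.6^1.2346 = 1629 m

d ≈ 1.63 km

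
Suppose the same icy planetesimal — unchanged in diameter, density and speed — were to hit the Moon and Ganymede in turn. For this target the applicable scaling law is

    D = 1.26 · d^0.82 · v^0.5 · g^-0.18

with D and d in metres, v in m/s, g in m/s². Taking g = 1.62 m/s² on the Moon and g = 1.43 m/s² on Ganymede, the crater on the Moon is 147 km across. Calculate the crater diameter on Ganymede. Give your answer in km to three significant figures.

D ≈ 150 km

All impactor-dependent factors cancel in the ratio, leaving D_Ganymede/D_Moon = (g_Ganymede/g_Moon)^-0.18.
(1.43/1.62)^-0.18 = 0.8827^-0.18 = 1.023
D_Ganymede = 1.023 × 147 km = 150 km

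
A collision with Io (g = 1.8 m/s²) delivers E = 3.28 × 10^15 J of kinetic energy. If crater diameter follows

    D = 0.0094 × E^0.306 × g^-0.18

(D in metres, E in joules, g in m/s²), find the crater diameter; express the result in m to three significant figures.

E^0.306 = (3.28 × 10^15)^0.306 = 5.596 × 10^4
g^-0.18 = 1.8^-0.18 = 0.8996
D = 0.0094 × 5.596 × 10^4 × 0.8996 = 473.2 m

D ≈ 473 m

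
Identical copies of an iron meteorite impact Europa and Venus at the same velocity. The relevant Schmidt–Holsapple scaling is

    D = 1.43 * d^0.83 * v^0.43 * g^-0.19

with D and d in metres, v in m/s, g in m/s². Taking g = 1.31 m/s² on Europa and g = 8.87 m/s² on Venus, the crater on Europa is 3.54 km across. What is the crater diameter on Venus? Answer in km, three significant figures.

All impactor-dependent factors cancel in the ratio, leaving D_Venus/D_Europa = (g_Venus/g_Europa)^-0.19.
(8.87/1.31)^-0.19 = 6.771^-0.19 = 0.6953
D_Venus = 0.6953 × 3.54 km = 2.46 km

D ≈ 2.46 km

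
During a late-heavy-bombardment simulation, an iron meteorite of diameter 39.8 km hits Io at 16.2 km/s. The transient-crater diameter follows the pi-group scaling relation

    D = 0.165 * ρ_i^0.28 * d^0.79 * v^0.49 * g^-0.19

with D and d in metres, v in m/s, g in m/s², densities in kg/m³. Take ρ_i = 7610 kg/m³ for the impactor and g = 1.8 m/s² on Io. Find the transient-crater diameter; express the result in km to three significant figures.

In SI units: d = 39800 m, v = 16200 m/s.
ρ_i^0.28 = 7610^0.28 = 12.21
d^0.79 = 39800^0.79 = 4304
v^0.49 = 16200^0.49 = 115.5
g^-0.19 = 1.8^-0.19 = 0.8943
D = 0.165 × 12.21 × 4304 × 115.5 × 0.8943 = 8.956 × 10^5 m
   = 895.6 km

D ≈ 896 km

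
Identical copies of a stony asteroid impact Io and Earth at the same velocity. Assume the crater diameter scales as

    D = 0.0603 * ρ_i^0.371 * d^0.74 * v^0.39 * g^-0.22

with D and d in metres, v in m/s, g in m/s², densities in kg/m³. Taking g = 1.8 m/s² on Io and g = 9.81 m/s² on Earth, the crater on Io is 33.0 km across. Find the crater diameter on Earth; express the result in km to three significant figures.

All impactor-dependent factors cancel in the ratio, leaving D_Earth/D_Io = (g_Earth/g_Io)^-0.22.
(9.81/1.8)^-0.22 = 5.450^-0.22 = 0.6886
D_Earth = 0.6886 × 33.0 km = 22.7 km

D ≈ 22.7 km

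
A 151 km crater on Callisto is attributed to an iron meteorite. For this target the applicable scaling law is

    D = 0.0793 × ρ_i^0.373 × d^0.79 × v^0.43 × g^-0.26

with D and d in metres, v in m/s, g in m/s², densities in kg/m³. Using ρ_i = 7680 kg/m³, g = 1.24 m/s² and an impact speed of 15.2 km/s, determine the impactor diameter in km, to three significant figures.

d ≈ 7.40 km

Rearranging for d: d = [D / (0.0793 · 7680^0.373 · 15200^0.43 · 1.24^-0.26)]^(1/0.79).
D = 151000 m.
7680^0.373 = 28.13
15200^0.43 = 62.83
1.24^-0.26 = 0.9456
Denominator = 0.0793 × 28.13 × 62.83 × 0.9456 = 132.5
D / 132.5 = 151000 / 132.5 = 1140
d = 1140^(1/0.79) = 1140^1.2658 = 7403 m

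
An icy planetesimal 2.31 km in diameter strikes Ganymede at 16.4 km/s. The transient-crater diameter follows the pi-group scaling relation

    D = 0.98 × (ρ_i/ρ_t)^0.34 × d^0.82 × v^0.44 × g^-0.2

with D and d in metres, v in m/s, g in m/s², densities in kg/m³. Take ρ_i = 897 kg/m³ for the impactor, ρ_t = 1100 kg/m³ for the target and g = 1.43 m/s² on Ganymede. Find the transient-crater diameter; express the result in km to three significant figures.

D ≈ 34.9 km

In SI units: d = 2310 m, v = 16400 m/s.
(ρ_i/ρ_t)^0.34 = (897/1100)^0.34 = 0.9330
d^0.82 = 2310^0.82 = 573.0
v^0.44 = 16400^0.44 = 71.54
g^-0.2 = 1.43^-0.2 = 0.9310
D = 0.98 × 0.9330 × 573.0 × 71.54 × 0.9310 = 34895 m
   = 34.89 km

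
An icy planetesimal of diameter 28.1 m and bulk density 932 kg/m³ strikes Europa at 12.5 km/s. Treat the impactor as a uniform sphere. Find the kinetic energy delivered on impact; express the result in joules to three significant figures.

E ≈ 8.46 × 10^14 J

v = 12500 m/s.
Mass m = (π/6) ρ d³ = (π/6) × 932 × (28.1)³ = 1.083 × 10^7 kg
E = ½ m v² = 0.5 × 1.083 × 10^7 × (12500)² = 8.461 × 10^14 J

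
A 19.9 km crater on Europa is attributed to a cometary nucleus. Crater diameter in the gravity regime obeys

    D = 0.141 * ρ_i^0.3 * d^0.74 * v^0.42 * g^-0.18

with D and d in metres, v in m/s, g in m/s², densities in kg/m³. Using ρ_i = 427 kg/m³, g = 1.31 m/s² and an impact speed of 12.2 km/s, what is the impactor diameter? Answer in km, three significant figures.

d ≈ 4.00 km

Rearranging for d: d = [D / (0.141 · 427^0.3 · 12200^0.42 · 1.31^-0.18)]^(1/0.74).
D = 19900 m.
427^0.3 = 6.154
12200^0.42 = 52.03
1.31^-0.18 = 0.9526
Denominator = 0.141 × 6.154 × 52.03 × 0.9526 = 43.01
D / 43.01 = 19900 / 43.01 = 462.7
d = 462.7^(1/0.74) = 462.7^1.3514 = 3998 m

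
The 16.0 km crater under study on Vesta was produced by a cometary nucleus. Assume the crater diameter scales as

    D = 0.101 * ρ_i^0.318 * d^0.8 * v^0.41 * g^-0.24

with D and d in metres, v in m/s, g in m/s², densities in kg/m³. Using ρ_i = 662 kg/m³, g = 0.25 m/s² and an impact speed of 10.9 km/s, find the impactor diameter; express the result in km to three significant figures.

d ≈ 1.34 km

Rearranging for d: d = [D / (0.101 · 662^0.318 · 10900^0.41 · 0.25^-0.24)]^(1/0.8).
D = 16000 m.
662^0.318 = 7.889
10900^0.41 = 45.22
0.25^-0.24 = 1.395
Denominator = 0.101 × 7.889 × 45.22 × 1.395 = 50.26
D / 50.26 = 16000 / 50.26 = 318.3
d = 318.3^(1/0.8) = 318.3^1.25 = 1344 m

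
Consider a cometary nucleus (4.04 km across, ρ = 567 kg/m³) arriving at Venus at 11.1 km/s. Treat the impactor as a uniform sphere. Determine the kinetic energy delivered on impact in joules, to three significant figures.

d = 4040 m; v = 11100 m/s.
Mass m = (π/6) ρ d³ = (π/6) × 567 × (4040)³ = 1.958 × 10^13 kg
E = ½ m v² = 0.5 × 1.958 × 10^13 × (11100)² = 1.206 × 10^21 J

E ≈ 1.21 × 10^21 J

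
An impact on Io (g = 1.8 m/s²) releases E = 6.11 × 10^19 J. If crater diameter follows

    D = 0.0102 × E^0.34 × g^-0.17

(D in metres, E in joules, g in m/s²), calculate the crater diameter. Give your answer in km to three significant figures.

E^0.34 = (6.11 × 10^19)^0.34 = 5.336 × 10^6
g^-0.17 = 1.8^-0.17 = 0.9049
D = 0.0102 × 5.336 × 10^6 × 0.9049 = 49251 m
   = 49.25 km

D ≈ 49.3 km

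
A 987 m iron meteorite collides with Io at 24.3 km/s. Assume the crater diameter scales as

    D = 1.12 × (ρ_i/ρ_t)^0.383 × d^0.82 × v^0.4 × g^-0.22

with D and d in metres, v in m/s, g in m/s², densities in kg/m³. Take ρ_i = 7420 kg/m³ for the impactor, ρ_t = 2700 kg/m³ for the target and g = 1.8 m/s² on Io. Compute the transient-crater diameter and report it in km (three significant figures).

D ≈ 23.5 km

In SI units: v = 24300 m/s.
(ρ_i/ρ_t)^0.383 = (7420/2700)^0.383 = 1.473
d^0.82 = 987^0.82 = 285.3
v^0.4 = 24300^0.4 = 56.79
g^-0.22 = 1.8^-0.22 = 0.8787
D = 1.12 × 1.473 × 285.3 × 56.79 × 0.8787 = 23487 m
   = 23.49 km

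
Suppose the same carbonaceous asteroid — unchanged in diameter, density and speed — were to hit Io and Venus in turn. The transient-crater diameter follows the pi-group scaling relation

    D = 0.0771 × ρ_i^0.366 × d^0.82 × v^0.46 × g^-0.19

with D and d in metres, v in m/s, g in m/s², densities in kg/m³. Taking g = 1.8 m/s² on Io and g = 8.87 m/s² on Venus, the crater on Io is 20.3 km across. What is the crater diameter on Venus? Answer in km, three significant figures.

D ≈ 15.0 km

All impactor-dependent factors cancel in the ratio, leaving D_Venus/D_Io = (g_Venus/g_Io)^-0.19.
(8.87/1.8)^-0.19 = 4.928^-0.19 = 0.7386
D_Venus = 0.7386 × 20.3 km = 15.0 km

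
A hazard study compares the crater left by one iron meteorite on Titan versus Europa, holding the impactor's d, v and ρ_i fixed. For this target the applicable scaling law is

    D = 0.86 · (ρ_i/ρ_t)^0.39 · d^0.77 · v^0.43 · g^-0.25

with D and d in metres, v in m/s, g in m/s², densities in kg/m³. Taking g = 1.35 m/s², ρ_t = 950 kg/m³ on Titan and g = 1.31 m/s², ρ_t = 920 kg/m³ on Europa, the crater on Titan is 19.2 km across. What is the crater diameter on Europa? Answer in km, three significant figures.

The impactor-only factors (d, v, ρ_i) cancel in the ratio, leaving D_Europa/D_Titan = (g_Europa/g_Titan)^-0.25 · (ρ_t,Titan/ρ_t,Europa)^0.39.
(1.31/1.35)^-0.25 = 0.9704^-0.25 = 1.008
(950/920)^0.39 = 1.033^0.39 = 1.013
Ratio = 1.008 × 1.013 = 1.021
D_Europa = 1.021 × 19.2 km = 19.6 km

D ≈ 19.6 km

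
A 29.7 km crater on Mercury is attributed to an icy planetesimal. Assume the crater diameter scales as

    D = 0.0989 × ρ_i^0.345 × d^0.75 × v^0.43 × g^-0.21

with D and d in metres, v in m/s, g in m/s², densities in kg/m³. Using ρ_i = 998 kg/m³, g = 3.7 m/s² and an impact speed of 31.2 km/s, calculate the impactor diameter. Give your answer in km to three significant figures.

Rearranging for d: d = [D / (0.0989 · 998^0.345 · 31200^0.43 · 3.7^-0.21)]^(1/0.75).
D = 29700 m.
998^0.345 = 10.83
31200^0.43 = 85.60
3.7^-0.21 = 0.7598
Denominator = 0.0989 × 10.83 × 85.60 × 0.7598 = 69.66
D / 69.66 = 29700 / 69.66 = 426.4
d = 426.4^(1/0.75) = 426.4^1.3333 = 3209 m

d ≈ 3.21 km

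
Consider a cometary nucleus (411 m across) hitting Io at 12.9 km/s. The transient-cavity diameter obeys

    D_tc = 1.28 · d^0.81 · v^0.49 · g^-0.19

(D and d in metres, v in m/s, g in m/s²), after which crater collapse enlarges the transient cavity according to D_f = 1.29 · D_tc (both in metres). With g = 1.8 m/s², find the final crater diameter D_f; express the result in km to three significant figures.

v = 12900 m/s.
d^0.81 = 411^0.81 = 131.0
v^0.49 = 12900^0.49 = 103.3
g^-0.19 = 1.8^-0.19 = 0.8943
D_tc = 1.28 × 131.0 × 103.3 × 0.8943 = 15490 m
D_f = 1.29 × 15490 = 19982 m
     = 19.98 km

D_f ≈ 20.0 km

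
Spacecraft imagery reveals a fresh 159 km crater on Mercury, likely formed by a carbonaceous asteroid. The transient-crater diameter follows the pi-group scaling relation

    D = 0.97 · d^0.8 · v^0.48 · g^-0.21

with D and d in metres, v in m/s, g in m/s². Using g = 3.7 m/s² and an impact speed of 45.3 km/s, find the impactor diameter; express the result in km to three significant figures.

Rearranging for d: d = [D / (0.97 · 45300^0.48 · 3.7^-0.21)]^(1/0.8).
D = 159000 m.
45300^0.48 = 171.8
3.7^-0.21 = 0.7598
Denominator = 0.97 × 171.8 × 0.7598 = 126.6
D / 126.6 = 159000 / 126.6 = 1256
d = 1256^(1/0.8) = 1256^1.25 = 7477 m

d ≈ 7.48 km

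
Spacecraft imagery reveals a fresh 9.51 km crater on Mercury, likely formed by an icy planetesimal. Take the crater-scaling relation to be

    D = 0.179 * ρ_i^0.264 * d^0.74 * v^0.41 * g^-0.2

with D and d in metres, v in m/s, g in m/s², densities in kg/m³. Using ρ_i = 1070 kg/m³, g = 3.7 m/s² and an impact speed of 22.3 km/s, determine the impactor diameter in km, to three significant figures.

Rearranging for d: d = [D / (0.179 · 1070^0.264 · 22300^0.41 · 3.7^-0.2)]^(1/0.74).
D = 9510 m.
1070^0.264 = 6.306
22300^0.41 = 60.65
3.7^-0.2 = 0.7698
Denominator = 0.179 × 6.306 × 60.65 × 0.7698 = 52.70
D / 52.70 = 9510 / 52.70 = 180.5
d = 180.5^(1/0.74) = 180.5^1.3514 = 1120 m

d ≈ 1.12 km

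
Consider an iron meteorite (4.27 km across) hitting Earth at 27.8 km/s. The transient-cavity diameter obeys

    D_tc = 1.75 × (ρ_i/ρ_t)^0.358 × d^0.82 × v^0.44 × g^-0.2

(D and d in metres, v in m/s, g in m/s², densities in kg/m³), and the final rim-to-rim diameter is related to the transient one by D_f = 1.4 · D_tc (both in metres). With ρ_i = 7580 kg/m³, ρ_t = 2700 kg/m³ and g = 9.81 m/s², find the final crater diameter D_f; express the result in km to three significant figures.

In SI: d = 4270 m, v = 27800 m/s.
(ρ_i/ρ_t)^0.358 = (7580/2700)^0.358 = 1.447
d^0.82 = 4270^0.82 = 948.3
v^0.44 = 27800^0.44 = 90.24
g^-0.2 = 9.81^-0.2 = 0.6334
D_tc = 1.75 × 1.447 × 948.3 × 90.24 × 0.6334 = 1.373 × 10^5 m
D_f = 1.4 × 1.373 × 10^5 = 1.922 × 10^5 m
     = 192.2 km

D_f ≈ 192 km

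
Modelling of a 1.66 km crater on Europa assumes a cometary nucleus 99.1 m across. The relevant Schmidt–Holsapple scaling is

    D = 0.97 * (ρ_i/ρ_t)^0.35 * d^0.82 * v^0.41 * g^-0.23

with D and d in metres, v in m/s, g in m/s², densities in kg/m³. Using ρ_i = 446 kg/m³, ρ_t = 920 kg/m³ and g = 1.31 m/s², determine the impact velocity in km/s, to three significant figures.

Rearranging for v: v = [D / (0.97 · (446/920)^0.35 · 99.1^0.82 · 1.31^-0.23)]^(1/0.41).
D = 1660 m.
(446/920)^0.35 = 0.7761
99.1^0.82 = 43.33
1.31^-0.23 = 0.9398
Denominator = 0.97 × 0.7761 × 43.33 × 0.9398 = 30.66
D / 30.66 = 1660 / 30.66 = 54.14
v = 54.14^(1/0.41) = 54.14^2.439 = 16906 m/s

v ≈ 16.9 km/s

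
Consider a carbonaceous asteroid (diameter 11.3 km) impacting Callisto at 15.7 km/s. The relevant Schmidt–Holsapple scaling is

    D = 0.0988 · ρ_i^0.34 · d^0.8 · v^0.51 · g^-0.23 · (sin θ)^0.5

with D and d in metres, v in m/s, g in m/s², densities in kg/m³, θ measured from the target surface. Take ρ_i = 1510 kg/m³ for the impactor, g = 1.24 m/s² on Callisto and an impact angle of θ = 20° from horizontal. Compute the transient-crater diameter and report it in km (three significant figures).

In SI units: d = 11300 m, v = 15700 m/s.
ρ_i^0.34 = 1510^0.34 = 12.05
d^0.8 = 11300^0.8 = 1748
v^0.51 = 15700^0.51 = 138.0
g^-0.23 = 1.24^-0.23 = 0.9517
(sin 20°)^0.5 = 0.3420^0.5 = 0.5848
D = 0.0988 × 12.05 × 1748 × 138.0 × 0.9517 × 0.5848 = 1.598 × 10^5 m
   = 159.8 km

D ≈ 160 km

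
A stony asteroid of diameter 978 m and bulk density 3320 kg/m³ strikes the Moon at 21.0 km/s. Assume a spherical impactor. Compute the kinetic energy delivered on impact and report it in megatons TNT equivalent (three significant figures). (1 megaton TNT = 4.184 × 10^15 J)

E ≈ 85700 Mt TNT

v = 21000 m/s.
Mass m = (π/6) ρ d³ = (π/6) × 3320 × (978)³ = 1.626 × 10^12 kg
E = ½ m v² = 0.5 × 1.626 × 10^12 × (21000)² = 3.585 × 10^20 J
   = 3.585 × 10^20 / 4.184×10^15 = 85684 Mt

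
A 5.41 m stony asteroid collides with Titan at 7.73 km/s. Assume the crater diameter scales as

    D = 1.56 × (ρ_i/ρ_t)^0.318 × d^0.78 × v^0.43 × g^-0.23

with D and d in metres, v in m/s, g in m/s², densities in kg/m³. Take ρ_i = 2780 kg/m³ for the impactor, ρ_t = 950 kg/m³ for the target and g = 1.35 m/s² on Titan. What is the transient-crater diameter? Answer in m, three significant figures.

D ≈ 359 m

In SI units: v = 7730 m/s.
(ρ_i/ρ_t)^0.318 = (2780/950)^0.318 = 1.407
d^0.78 = 5.41^0.78 = 3.732
v^0.43 = 7730^0.43 = 46.98
g^-0.23 = 1.35^-0.23 = 0.9333
D = 1.56 × 1.407 × 3.732 × 46.98 × 0.9333 = 359.2 m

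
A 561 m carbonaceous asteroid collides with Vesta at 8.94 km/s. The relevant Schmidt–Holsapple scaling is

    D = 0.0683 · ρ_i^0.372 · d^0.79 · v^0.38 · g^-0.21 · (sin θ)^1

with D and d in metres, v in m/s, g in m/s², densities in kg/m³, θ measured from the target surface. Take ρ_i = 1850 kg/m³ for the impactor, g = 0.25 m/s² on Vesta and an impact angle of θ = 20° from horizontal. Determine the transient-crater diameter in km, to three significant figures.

D ≈ 2.42 km

In SI units: v = 8940 m/s.
ρ_i^0.372 = 1850^0.372 = 16.42
d^0.79 = 561^0.79 = 148.5
v^0.38 = 8940^0.38 = 31.73
g^-0.21 = 0.25^-0.21 = 1.338
(sin 20°)^1 = 0.3420^1 = 0.3420
D = 0.0683 × 16.42 × 148.5 × 31.73 × 1.338 × 0.3420 = 2418 m
   = 2.418 km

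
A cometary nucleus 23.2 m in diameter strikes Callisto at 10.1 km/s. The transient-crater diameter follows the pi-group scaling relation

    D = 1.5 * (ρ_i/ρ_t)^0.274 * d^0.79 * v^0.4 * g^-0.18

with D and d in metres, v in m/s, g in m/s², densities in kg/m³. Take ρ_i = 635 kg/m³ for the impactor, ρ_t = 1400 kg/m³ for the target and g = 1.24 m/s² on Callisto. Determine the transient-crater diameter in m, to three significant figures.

In SI units: v = 10100 m/s.
(ρ_i/ρ_t)^0.274 = (635/1400)^0.274 = 0.8052
d^0.79 = 23.2^0.79 = 11.99
v^0.4 = 10100^0.4 = 39.97
g^-0.18 = 1.24^-0.18 = 0.9620
D = 1.5 × 0.8052 × 11.99 × 39.97 × 0.9620 = 556.8 m

D ≈ 557 m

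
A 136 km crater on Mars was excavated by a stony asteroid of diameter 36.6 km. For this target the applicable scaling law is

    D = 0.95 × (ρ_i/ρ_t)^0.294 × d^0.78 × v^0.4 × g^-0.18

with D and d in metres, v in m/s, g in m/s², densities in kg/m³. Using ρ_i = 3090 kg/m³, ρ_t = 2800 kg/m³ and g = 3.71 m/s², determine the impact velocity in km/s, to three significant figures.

Rearranging for v: v = [D / (0.95 · (3090/2800)^0.294 · 36600^0.78 · 3.71^-0.18)]^(1/0.4).
D = 136000 m.
(3090/2800)^0.294 = 1.029
36600^0.78 = 3627
3.71^-0.18 = 0.7898
Denominator = 0.95 × 1.029 × 3627 × 0.7898 = 2800
D / 2800 = 136000 / 2800 = 48.57
v = 48.57^(1/0.4) = 48.57^2.5 = 16441 m/s

v ≈ 16.4 km/s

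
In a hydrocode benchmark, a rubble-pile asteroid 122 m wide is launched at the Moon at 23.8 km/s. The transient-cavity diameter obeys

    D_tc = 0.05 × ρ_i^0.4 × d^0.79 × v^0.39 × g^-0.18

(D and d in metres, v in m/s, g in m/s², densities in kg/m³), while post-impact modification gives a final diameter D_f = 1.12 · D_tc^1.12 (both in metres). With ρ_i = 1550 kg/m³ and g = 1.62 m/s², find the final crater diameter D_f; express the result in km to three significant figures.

v = 23800 m/s.
ρ_i^0.4 = 1550^0.4 = 18.89
d^0.79 = 122^0.79 = 44.49
v^0.39 = 23800^0.39 = 50.92
g^-0.18 = 1.62^-0.18 = 0.9168
D_tc = 0.05 × 18.89 × 44.49 × 50.92 × 0.9168 = 1962 m
D_f = 1.12 × (1962)^1.12 = 5458 m
     = 5.458 km

D_f ≈ 5.46 km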